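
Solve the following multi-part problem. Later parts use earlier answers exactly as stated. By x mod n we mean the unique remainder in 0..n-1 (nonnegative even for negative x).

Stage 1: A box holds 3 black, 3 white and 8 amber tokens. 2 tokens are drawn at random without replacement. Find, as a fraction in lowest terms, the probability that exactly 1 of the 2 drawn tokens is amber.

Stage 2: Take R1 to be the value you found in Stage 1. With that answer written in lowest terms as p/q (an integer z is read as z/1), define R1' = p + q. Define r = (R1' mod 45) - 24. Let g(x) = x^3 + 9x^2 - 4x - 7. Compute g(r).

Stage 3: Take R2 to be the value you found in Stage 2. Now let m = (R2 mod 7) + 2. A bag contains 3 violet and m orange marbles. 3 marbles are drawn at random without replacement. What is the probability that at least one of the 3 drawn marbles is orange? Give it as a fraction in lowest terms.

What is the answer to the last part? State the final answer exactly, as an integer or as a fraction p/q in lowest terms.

Stage 1: total draws C(14,2) = 91; favorable C(8,1)*C(6,1) = 48; P = 48/91; answer 48/91
Stage 2: R1 = 48/91; threaded value p + q = 139; r = -20; 1*(-20)^3 + 9*(-20)^2 - 4*(-20)^1 - 7 = (-8000) + (3600) + (80) + (-7) = -4327; answer -4327
Stage 3: R2 = -4327; m = 8; total draws C(11,3) = 165; complement C(3,3) = 1; favorable 165 - 1 = 164; P = 164/165; answer 164/165

164/165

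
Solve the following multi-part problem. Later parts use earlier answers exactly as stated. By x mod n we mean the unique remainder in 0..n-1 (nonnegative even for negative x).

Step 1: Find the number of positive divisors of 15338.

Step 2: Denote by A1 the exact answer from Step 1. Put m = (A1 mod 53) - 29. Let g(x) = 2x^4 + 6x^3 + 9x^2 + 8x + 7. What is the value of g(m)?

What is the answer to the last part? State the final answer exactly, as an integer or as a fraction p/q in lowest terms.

692932

Step 1: 15338 = 2 * 7669; number of divisors = (1+1) * (1+1) = 4; answer 4
Step 2: A1 = 4; m = -25; 2*(-25)^4 + 6*(-25)^3 + 9*(-25)^2 + 8*(-25)^1 + 7 = (781250) + (-93750) + (5625) + (-200) + (7) = 692932; answer 692932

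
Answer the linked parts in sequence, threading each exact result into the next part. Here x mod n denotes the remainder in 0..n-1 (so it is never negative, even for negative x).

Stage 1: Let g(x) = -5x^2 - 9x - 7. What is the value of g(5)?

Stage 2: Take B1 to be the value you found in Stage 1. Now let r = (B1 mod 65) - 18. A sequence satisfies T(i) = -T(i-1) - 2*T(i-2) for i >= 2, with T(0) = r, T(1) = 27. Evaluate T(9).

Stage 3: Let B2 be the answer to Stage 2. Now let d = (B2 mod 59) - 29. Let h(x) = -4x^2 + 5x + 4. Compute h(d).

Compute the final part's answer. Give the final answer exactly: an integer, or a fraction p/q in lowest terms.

-1100

Stage 1: -5*(5)^2 - 9*(5)^1 - 7 = (-125) + (-45) + (-7) = -177; answer -177
Stage 2: B1 = -177; r = 0; T(2) = -1*(27) - 2*(0) = -27; iterating: T(2)=-27, T(3)=-27, T(4)=81, T(5)=-27, T(6)=-135, T(7)=189, T(8)=81, T(9)=-459; answer -459
Stage 3: B2 = -459; d = -16; -4*(-16)^2 + 5*(-16)^1 + 4 = (-1024) + (-80) + (4) = -1100; answer -1100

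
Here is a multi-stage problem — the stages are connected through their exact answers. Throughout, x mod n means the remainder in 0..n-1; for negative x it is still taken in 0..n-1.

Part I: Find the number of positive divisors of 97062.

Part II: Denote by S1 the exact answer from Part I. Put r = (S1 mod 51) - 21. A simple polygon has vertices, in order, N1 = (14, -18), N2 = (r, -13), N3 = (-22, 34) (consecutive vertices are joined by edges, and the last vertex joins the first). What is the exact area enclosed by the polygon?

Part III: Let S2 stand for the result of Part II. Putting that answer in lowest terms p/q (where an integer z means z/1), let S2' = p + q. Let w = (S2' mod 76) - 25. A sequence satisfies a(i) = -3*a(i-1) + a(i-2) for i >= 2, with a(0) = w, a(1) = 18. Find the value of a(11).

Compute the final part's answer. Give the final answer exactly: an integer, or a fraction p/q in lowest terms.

Part I: 97062 = 2 * 3 * 7 * 2311; number of divisors = (1+1) * (1+1) * (1+1) * (1+1) = 16; answer 16
Part II: S1 = 16; r = -5; cross terms: (14*-13 - -5*-18)=-272, (-5*34 - -22*-13)=-456, (-22*-18 - 14*34)=-80; twice the area = |-808| = 808; area = 404; answer 404
Part III: S2 = 404; threaded value p + q = 405; w = 0; a(2) = -3*(18) + 1*(0) = -54; iterating: a(2)=-54, a(3)=180, a(4)=-594, a(5)=1962, a(6)=-6480, a(7)=21402, a(8)=-70686, a(9)=233460, a(10)=-771066, a(11)=2546658; answer 2546658

2546658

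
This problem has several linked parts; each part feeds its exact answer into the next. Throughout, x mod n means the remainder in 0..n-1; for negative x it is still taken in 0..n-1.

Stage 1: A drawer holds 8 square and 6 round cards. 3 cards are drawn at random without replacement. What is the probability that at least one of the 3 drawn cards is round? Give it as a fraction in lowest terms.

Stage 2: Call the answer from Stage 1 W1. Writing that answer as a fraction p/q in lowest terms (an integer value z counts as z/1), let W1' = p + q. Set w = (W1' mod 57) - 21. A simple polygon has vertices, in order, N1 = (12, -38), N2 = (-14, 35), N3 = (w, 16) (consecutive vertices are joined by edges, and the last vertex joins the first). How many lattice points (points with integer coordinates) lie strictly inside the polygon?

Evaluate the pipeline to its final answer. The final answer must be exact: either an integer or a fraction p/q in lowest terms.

Stage 1: total draws C(14,3) = 364; complement C(8,3) = 56; favorable 364 - 56 = 308; P = 11/13; answer 11/13
Stage 2: W1 = 11/13; threaded value p + q = 24; w = 3; cross terms: (12*35 - -14*-38)=-112, (-14*16 - 3*35)=-329, (3*-38 - 12*16)=-306; twice the area = |-747| = 747; area = 747/2; boundary points = 1 + 1 + 9 = 11; strictly interior points = area - boundary/2 + 1 = 369; answer 369

369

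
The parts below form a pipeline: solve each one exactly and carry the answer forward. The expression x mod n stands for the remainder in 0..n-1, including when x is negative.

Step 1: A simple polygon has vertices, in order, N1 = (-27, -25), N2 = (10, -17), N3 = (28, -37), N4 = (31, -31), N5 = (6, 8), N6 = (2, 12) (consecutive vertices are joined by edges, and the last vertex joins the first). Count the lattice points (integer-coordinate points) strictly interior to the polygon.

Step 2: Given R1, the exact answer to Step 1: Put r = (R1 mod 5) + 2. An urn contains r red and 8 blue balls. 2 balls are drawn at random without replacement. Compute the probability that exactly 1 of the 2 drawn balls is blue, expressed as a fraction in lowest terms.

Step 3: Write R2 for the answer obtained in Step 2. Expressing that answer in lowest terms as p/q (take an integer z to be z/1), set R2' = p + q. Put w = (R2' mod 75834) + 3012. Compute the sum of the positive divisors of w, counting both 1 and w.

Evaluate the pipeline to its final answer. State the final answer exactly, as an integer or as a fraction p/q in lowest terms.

3312

Step 1: cross terms: (-27*-17 - 10*-25)=709, (10*-37 - 28*-17)=106, (28*-31 - 31*-37)=279, (31*8 - 6*-31)=434, (6*12 - 2*8)=56, (2*-25 - -27*12)=274; twice the area = |1858| = 1858; area = 929; boundary points = 1 + 2 + 3 + 1 + 4 + 1 = 12; strictly interior points = area - boundary/2 + 1 = 924; answer 924
Step 2: R1 = 924; r = 6; total draws C(14,2) = 91; favorable C(8,1)*C(6,1) = 48; P = 48/91; answer 48/91
Step 3: R2 = 48/91; threaded value p + q = 139; w = 3151; 3151 = 23 * 137; sigma = (1 + 23) * (1 + 137) = 24 * 138 = 3312; answer 3312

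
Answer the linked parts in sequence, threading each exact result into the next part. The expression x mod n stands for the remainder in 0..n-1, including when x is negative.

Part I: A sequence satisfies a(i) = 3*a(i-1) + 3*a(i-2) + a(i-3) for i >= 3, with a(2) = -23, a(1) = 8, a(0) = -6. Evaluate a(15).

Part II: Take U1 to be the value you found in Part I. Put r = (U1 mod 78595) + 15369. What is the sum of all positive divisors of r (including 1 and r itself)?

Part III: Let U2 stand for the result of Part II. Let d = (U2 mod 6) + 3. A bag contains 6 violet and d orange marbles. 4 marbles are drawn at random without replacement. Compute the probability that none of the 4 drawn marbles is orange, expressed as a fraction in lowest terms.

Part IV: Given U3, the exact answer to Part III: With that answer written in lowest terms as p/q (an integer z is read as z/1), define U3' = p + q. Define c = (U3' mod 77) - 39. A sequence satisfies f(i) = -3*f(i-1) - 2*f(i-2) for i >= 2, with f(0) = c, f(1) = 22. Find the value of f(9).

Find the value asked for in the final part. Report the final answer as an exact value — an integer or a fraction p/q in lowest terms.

15322

Part I: a(3) = 3*(-23) + 3*(8) + 1*(-6) = -51; iterating: a(3)=-51, a(4)=-214, a(5)=-818, a(6)=-3147, a(7)=-12109, a(8)=-46586, a(9)=-179232, a(10)=-689563, a(11)=-2652971, a(12)=-10206834, a(13)=-39268978, a(14)=-151080407, a(15)=-581254989; answer -581254989
Part II: U1 = -581254989; r = 49000; 49000 = 2^3 * 5^3 * 7^2; sigma = (1 + 2 + 4 + 8) * (1 + 5 + 25 + 125) * (1 + 7 + 49) = 15 * 156 * 57 = 133380; answer 133380
Part III: U2 = 133380; d = 3; total draws C(9,4) = 126; favorable C(6,4) = 15; P = 5/42; answer 5/42
Part IV: U3 = 5/42; threaded value p + q = 47; c = 8; f(2) = -3*(22) - 2*(8) = -82; iterating: f(2)=-82, f(3)=202, f(4)=-442, f(5)=922, f(6)=-1882, f(7)=3802, f(8)=-7642, f(9)=15322; answer 15322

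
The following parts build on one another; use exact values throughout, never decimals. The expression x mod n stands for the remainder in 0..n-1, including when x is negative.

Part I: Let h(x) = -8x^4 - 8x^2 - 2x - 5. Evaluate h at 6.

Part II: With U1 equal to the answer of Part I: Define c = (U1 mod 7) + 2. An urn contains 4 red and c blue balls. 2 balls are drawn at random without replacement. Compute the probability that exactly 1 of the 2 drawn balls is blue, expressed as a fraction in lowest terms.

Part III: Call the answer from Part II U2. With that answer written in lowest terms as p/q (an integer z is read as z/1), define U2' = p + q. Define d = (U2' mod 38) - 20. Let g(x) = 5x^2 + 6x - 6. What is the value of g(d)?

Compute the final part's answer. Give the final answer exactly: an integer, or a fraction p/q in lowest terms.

345

Part I: -8*(6)^4 - 8*(6)^2 - 2*(6)^1 - 5 = (-10368) + (-288) + (-12) + (-5) = -10673; answer -10673
Part II: U1 = -10673; c = 4; total draws C(8,2) = 28; favorable C(4,1)*C(4,1) = 16; P = 4/7; answer 4/7
Part III: U2 = 4/7; threaded value p + q = 11; d = -9; 5*(-9)^2 + 6*(-9)^1 - 6 = (405) + (-54) + (-6) = 345; answer 345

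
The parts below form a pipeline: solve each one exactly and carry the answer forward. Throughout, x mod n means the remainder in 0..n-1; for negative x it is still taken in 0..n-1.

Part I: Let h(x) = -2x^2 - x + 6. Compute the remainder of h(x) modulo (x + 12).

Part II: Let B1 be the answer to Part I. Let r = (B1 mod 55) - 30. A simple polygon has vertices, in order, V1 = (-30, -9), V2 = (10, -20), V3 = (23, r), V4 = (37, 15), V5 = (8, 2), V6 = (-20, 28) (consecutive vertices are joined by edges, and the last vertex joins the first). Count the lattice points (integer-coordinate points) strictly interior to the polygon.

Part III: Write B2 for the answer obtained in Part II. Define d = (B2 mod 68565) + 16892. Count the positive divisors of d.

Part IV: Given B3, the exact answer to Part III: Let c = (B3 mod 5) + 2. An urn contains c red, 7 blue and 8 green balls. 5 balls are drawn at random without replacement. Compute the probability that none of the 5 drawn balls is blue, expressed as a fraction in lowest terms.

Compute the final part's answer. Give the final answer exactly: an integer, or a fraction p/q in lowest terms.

Part I: remainder = value at the root: -2*(-12)^2 - 1*(-12)^1 + 6 = (-288) + (12) + (6) = -270; answer -270
Part II: B1 = -270; r = -25; cross terms: (-30*-20 - 10*-9)=690, (10*-25 - 23*-20)=210, (23*15 - 37*-25)=1270, (37*2 - 8*15)=-46, (8*28 - -20*2)=264, (-20*-9 - -30*28)=1020; twice the area = |3408| = 3408; area = 1704; boundary points = 1 + 1 + 2 + 1 + 2 + 1 = 8; strictly interior points = area - boundary/2 + 1 = 1701; answer 1701
Part III: B2 = 1701; d = 18593; 18593 is prime, so its only divisors are 1 and 18593; count = 2; answer 2
Part IV: B3 = 2; c = 4; total draws C(19,5) = 11628; favorable C(12,5) = 792; P = 22/323; answer 22/323

22/323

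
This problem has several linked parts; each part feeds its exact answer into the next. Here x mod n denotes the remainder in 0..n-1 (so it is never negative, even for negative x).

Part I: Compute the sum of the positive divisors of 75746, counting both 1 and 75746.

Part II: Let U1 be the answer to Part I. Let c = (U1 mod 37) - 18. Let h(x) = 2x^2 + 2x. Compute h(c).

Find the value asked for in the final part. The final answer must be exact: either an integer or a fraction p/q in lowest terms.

364

Part I: 75746 = 2 * 11^2 * 313; sigma = (1 + 2) * (1 + 11 + 121) * (1 + 313) = 3 * 133 * 314 = 125286; answer 125286
Part II: U1 = 125286; c = -14; 2*(-14)^2 + 2*(-14)^1 = (392) + (-28) = 364; answer 364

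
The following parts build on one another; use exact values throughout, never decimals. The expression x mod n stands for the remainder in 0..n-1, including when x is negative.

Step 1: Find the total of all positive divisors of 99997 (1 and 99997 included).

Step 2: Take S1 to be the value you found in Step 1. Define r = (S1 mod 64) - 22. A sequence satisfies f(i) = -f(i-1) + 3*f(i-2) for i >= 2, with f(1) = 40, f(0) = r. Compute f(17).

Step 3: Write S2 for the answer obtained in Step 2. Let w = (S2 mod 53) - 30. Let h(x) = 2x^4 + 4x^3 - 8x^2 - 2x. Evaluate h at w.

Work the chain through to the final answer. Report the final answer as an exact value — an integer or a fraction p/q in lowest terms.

Step 1: 99997 = 19^2 * 277; sigma = (1 + 19 + 361) * (1 + 277) = 381 * 278 = 105918; answer 105918
Step 2: S1 = 105918; r = 40; f(2) = -1*(40) + 3*(40) = 80; iterating: f(2)=80, f(3)=40, f(4)=200, f(5)=-80, f(6)=680, f(7)=-920, f(8)=2960, f(9)=-5720, f(10)=14600, f(11)=-31760, f(12)=75560, f(13)=-170840, f(14)=397520, f(15)=-910040, f(16)=2102600, f(17)=-4832720; answer -4832720
Step 3: S2 = -4832720; w = 2; 2*(2)^4 + 4*(2)^3 - 8*(2)^2 - 2*(2)^1 = (32) + (32) + (-32) + (-4) = 28; answer 28

28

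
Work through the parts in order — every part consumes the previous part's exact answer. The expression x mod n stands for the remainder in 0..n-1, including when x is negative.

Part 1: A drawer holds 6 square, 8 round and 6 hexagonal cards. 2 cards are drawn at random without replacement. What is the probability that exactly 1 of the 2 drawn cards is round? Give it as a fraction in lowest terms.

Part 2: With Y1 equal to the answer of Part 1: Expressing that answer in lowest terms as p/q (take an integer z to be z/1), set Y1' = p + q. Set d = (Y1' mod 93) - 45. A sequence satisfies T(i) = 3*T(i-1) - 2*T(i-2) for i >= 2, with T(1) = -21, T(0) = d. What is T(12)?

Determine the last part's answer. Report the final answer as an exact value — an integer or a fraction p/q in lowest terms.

-106465

Part 1: total draws C(20,2) = 190; favorable C(8,1)*C(12,1) = 96; P = 48/95; answer 48/95
Part 2: Y1 = 48/95; threaded value p + q = 143; d = 5; T(2) = 3*(-21) - 2*(5) = -73; iterating: T(2)=-73, T(3)=-177, T(4)=-385, T(5)=-801, T(6)=-1633, T(7)=-3297, T(8)=-6625, T(9)=-13281, T(10)=-26593, T(11)=-53217, T(12)=-106465; answer -106465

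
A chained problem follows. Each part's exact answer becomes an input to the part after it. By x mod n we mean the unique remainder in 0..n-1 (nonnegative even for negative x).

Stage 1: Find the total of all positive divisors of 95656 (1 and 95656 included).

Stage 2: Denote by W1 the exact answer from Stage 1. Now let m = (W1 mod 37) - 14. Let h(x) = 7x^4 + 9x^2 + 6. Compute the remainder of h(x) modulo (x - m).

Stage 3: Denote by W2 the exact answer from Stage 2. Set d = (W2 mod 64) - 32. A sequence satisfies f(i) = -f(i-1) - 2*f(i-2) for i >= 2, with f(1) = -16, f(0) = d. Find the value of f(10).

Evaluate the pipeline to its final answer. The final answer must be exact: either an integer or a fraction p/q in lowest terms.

708

Stage 1: 95656 = 2^3 * 11 * 1087; sigma = (1 + 2 + 4 + 8) * (1 + 11) * (1 + 1087) = 15 * 12 * 1088 = 195840; answer 195840
Stage 2: W1 = 195840; m = 22; remainder = value at the root: 7*(22)^4 + 9*(22)^2 + 6 = (1639792) + (4356) + (6) = 1644154; answer 1644154
Stage 3: W2 = 1644154; d = 26; f(2) = -1*(-16) - 2*(26) = -36; iterating: f(2)=-36, f(3)=68, f(4)=4, f(5)=-140, f(6)=132, f(7)=148, f(8)=-412, f(9)=116, f(10)=708; answer 708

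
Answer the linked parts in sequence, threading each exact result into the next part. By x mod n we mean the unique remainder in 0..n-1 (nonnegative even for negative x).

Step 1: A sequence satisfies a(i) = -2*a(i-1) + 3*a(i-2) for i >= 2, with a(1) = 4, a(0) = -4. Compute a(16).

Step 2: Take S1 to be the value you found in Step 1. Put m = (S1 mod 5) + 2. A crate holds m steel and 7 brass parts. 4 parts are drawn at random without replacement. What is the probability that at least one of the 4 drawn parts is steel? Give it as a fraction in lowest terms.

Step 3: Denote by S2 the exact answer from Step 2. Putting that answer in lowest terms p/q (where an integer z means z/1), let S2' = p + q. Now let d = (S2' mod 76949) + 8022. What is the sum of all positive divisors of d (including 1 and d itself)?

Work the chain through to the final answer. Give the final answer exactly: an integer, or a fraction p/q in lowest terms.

Step 1: a(2) = -2*(4) + 3*(-4) = -20; iterating: a(2)=-20, a(3)=52, a(4)=-164, a(5)=484, a(6)=-1460, a(7)=4372, a(8)=-13124, a(9)=39364, a(10)=-118100, a(11)=354292, a(12)=-1062884, a(13)=3188644, a(14)=-9565940, a(15)=28697812, a(16)=-86093444; answer -86093444
Step 2: S1 = -86093444; m = 3; total draws C(10,4) = 210; complement C(7,4) = 35; favorable 210 - 35 = 175; P = 5/6; answer 5/6
Step 3: S2 = 5/6; threaded value p + q = 11; d = 8033; 8033 = 29 * 277; sigma = (1 + 29) * (1 + 277) = 30 * 278 = 8340; answer 8340

8340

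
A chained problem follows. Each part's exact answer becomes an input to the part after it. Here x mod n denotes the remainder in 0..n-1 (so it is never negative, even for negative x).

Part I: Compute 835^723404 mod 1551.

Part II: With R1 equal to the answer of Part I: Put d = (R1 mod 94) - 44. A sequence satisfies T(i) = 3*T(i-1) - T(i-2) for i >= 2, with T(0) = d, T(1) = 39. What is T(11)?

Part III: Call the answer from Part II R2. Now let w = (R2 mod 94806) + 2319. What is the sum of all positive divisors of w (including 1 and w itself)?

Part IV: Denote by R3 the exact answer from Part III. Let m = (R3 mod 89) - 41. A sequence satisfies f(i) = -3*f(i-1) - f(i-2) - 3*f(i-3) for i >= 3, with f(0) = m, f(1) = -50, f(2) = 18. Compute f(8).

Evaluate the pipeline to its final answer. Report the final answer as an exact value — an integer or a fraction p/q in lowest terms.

27576

Part I: squarings mod 1551: 835^1=835, 835^2=826, 835^4=1387, 835^8=529, 835^16=661, 835^32=1090, 835^64=34, 835^128=1156, 835^256=925, 835^512=1024, 835^1024=100, 835^2048=694, 835^4096=826, 835^8192=1387, 835^16384=529, 835^32768=661, 835^65536=1090, 835^131072=34, 835^262144=1156, 835^524288=925; 835^723404 = 835^4 * 835^8 * 835^64 * 835^128 * 835^256 * 835^2048 * 835^65536 * 835^131072 * 835^524288 = 529 (mod 1551); answer 529
Part II: R1 = 529; d = 15; T(2) = 3*(39) - 1*(15) = 102; iterating: T(2)=102, T(3)=267, T(4)=699, T(5)=1830, T(6)=4791, T(7)=12543, T(8)=32838, T(9)=85971, T(10)=225075, T(11)=589254; answer 589254
Part III: R2 = 589254; w = 22737; 22737 = 3 * 11 * 13 * 53; sigma = (1 + 3) * (1 + 11) * (1 + 13) * (1 + 53) = 4 * 12 * 14 * 54 = 36288; answer 36288
Part IV: R3 = 36288; m = 24; f(3) = -3*(18) - 1*(-50) - 3*(24) = -76; iterating: f(3)=-76, f(4)=360, f(5)=-1058, f(6)=3042, f(7)=-9148, f(8)=27576; answer 27576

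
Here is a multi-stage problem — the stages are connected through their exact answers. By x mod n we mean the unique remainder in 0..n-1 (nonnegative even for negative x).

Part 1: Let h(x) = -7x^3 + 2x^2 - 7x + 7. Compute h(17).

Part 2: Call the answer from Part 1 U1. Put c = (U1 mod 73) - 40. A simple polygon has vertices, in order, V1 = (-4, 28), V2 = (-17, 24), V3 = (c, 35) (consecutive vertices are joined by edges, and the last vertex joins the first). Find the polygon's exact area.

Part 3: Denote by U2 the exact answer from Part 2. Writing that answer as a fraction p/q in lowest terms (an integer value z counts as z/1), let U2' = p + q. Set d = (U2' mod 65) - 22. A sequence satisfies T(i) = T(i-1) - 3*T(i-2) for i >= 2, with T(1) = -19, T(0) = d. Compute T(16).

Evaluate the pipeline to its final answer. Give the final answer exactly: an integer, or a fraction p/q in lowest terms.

-85915

Part 1: -7*(17)^3 + 2*(17)^2 - 7*(17)^1 + 7 = (-34391) + (578) + (-119) + (7) = -33925; answer -33925
Part 2: U1 = -33925; c = -20; cross terms: (-4*24 - -17*28)=380, (-17*35 - -20*24)=-115, (-20*28 - -4*35)=-420; twice the area = |-155| = 155; area = 155/2; answer 155/2
Part 3: U2 = 155/2; threaded value p + q = 157; d = 5; T(2) = 1*(-19) - 3*(5) = -34; iterating: T(2)=-34, T(3)=23, T(4)=125, T(5)=56, T(6)=-319, T(7)=-487, T(8)=470, T(9)=1931, T(10)=521, T(11)=-5272, T(12)=-6835, T(13)=8981, T(14)=29486, T(15)=2543, T(16)=-85915; answer -85915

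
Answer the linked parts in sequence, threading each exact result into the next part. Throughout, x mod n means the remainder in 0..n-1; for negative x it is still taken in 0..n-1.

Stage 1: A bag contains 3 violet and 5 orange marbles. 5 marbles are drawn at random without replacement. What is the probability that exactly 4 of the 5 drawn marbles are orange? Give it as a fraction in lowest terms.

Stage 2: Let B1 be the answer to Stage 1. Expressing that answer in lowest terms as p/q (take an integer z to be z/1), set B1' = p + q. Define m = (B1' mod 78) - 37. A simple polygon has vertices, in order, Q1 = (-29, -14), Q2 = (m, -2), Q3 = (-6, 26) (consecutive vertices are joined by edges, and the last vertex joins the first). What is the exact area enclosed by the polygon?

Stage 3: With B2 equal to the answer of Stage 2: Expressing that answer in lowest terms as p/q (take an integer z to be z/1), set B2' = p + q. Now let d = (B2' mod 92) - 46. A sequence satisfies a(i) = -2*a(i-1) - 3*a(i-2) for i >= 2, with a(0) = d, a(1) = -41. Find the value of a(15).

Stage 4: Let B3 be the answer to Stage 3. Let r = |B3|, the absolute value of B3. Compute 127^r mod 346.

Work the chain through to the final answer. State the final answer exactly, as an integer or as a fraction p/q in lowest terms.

103

Stage 1: total draws C(8,5) = 56; favorable C(5,4)*C(3,1) = 15; P = 15/56; answer 15/56
Stage 2: B1 = 15/56; threaded value p + q = 71; m = 34; cross terms: (-29*-2 - 34*-14)=534, (34*26 - -6*-2)=872, (-6*-14 - -29*26)=838; twice the area = |2244| = 2244; area = 1122; answer 1122
Stage 3: B2 = 1122; threaded value p + q = 1123; d = -27; a(2) = -2*(-41) - 3*(-27) = 163; iterating: a(2)=163, a(3)=-203, a(4)=-83, a(5)=775, a(6)=-1301, a(7)=277, a(8)=3349, a(9)=-7529, a(10)=5011, a(11)=12565, a(12)=-40163, a(13)=42631, a(14)=35227, a(15)=-198347; answer -198347
Stage 4: B3 = -198347; r = 198347; squarings mod 346: 127^1=127, 127^2=213, 127^4=43, 127^8=119, 127^16=321, 127^32=279, 127^64=337, 127^128=81, 127^256=333, 127^512=169, 127^1024=189, 127^2048=83, 127^4096=315, 127^8192=269, 127^16384=47, 127^32768=133, 127^65536=43, 127^131072=119; 127^198347 = 127^1 * 127^2 * 127^8 * 127^64 * 127^128 * 127^512 * 127^1024 * 127^65536 * 127^131072 = 103 (mod 346); answer 103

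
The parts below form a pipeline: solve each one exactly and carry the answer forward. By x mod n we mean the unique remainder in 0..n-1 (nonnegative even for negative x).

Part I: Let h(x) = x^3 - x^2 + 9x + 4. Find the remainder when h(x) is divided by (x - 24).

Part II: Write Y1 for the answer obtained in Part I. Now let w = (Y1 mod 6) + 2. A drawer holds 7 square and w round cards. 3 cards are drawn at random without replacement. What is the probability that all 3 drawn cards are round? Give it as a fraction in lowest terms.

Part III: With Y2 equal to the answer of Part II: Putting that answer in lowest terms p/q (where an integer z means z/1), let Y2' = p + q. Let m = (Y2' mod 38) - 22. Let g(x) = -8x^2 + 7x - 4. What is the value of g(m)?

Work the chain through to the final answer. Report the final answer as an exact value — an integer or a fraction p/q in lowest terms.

Part I: remainder = value at the root: 1*(24)^3 - 1*(24)^2 + 9*(24)^1 + 4 = (13824) + (-576) + (216) + (4) = 13468; answer 13468
Part II: Y1 = 13468; w = 6; total draws C(13,3) = 286; favorable C(6,3) = 20; P = 10/143; answer 10/143
Part III: Y2 = 10/143; threaded value p + q = 153; m = -21; -8*(-21)^2 + 7*(-21)^1 - 4 = (-3528) + (-147) + (-4) = -3679; answer -3679

-3679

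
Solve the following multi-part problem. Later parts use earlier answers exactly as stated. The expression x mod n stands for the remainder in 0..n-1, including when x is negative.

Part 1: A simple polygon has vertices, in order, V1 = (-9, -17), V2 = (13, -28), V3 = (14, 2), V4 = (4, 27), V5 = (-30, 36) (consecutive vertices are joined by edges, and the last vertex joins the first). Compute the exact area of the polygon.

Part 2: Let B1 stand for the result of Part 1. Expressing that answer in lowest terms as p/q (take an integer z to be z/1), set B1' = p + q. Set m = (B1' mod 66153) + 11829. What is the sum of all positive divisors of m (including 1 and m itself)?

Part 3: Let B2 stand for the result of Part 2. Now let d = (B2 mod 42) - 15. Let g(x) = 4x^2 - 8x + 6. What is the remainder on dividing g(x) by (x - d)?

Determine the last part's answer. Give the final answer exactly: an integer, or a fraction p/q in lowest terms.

1026

Part 1: cross terms: (-9*-28 - 13*-17)=473, (13*2 - 14*-28)=418, (14*27 - 4*2)=370, (4*36 - -30*27)=954, (-30*-17 - -9*36)=834; twice the area = |3049| = 3049; area = 3049/2; answer 3049/2
Part 2: B1 = 3049/2; threaded value p + q = 3051; m = 14880; 14880 = 2^5 * 3 * 5 * 31; sigma = (1 + 2 + 4 + 8 + 16 + 32) * (1 + 3) * (1 + 5) * (1 + 31) = 63 * 4 * 6 * 32 = 48384; answer 48384
Part 3: B2 = 48384; d = -15; remainder = value at the root: 4*(-15)^2 - 8*(-15)^1 + 6 = (900) + (120) + (6) = 1026; answer 1026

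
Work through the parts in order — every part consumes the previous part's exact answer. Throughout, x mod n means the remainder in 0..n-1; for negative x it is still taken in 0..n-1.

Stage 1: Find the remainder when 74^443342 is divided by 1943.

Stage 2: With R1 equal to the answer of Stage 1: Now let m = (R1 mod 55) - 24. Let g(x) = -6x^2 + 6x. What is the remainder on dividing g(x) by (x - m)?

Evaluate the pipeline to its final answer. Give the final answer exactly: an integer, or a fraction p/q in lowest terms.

Stage 1: squarings mod 1943: 74^1=74, 74^2=1590, 74^4=257, 74^8=1930, 74^16=169, 74^32=1359, 74^64=1031, 74^128=140, 74^256=170, 74^512=1698, 74^1024=1735, 74^2048=518, 74^4096=190, 74^8192=1126, 74^16384=1040, 74^32768=1292, 74^65536=227, 74^131072=1011, 74^262144=103; 74^443342 = 74^2 * 74^4 * 74^8 * 74^64 * 74^128 * 74^256 * 74^512 * 74^16384 * 74^32768 * 74^131072 * 74^262144 = 1156 (mod 1943); answer 1156
Stage 2: R1 = 1156; m = -23; remainder = value at the root: -6*(-23)^2 + 6*(-23)^1 = (-3174) + (-138) = -3312; answer -3312

-3312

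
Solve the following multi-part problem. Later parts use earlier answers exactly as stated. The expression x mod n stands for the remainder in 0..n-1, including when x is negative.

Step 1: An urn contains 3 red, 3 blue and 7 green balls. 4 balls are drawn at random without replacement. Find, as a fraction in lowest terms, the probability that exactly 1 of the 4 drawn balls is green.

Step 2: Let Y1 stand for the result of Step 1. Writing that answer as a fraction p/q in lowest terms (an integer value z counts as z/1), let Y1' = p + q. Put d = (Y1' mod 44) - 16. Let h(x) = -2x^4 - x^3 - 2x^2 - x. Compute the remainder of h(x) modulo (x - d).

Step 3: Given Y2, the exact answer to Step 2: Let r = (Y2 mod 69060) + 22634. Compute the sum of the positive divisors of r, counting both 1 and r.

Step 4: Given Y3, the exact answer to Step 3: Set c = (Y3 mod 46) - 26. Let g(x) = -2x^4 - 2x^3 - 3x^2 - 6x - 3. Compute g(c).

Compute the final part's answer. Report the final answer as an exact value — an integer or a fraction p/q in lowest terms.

Step 1: total draws C(13,4) = 715; favorable C(7,1)*C(6,3) = 140; P = 28/143; answer 28/143
Step 2: Y1 = 28/143; threaded value p + q = 171; d = 23; remainder = value at the root: -2*(23)^4 - 1*(23)^3 - 2*(23)^2 - 1*(23)^1 = (-559682) + (-12167) + (-1058) + (-23) = -572930; answer -572930
Step 3: Y2 = -572930; r = 71244; 71244 = 2^2 * 3^2 * 1979; sigma = (1 + 2 + 4) * (1 + 3 + 9) * (1 + 1979) = 7 * 13 * 1980 = 180180; answer 180180
Step 4: Y3 = 180180; c = 18; -2*(18)^4 - 2*(18)^3 - 3*(18)^2 - 6*(18)^1 - 3 = (-209952) + (-11664) + (-972) + (-108) + (-3) = -222699; answer -222699

-222699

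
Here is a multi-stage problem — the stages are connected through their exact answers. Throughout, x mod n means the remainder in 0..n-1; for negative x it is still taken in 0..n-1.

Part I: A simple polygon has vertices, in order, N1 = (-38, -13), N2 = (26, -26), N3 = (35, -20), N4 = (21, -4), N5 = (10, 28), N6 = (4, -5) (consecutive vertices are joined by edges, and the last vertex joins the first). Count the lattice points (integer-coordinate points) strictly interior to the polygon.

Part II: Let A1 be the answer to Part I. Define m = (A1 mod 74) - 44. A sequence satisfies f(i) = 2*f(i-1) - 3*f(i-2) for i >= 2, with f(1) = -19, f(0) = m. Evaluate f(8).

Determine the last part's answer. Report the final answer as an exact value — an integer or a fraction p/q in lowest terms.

-2039

Part I: cross terms: (-38*-26 - 26*-13)=1326, (26*-20 - 35*-26)=390, (35*-4 - 21*-20)=280, (21*28 - 10*-4)=628, (10*-5 - 4*28)=-162, (4*-13 - -38*-5)=-242; twice the area = |2220| = 2220; area = 1110; boundary points = 1 + 3 + 2 + 1 + 3 + 2 = 12; strictly interior points = area - boundary/2 + 1 = 1105; answer 1105
Part II: A1 = 1105; m = 25; f(2) = 2*(-19) - 3*(25) = -113; iterating: f(2)=-113, f(3)=-169, f(4)=1, f(5)=509, f(6)=1015, f(7)=503, f(8)=-2039; answer -2039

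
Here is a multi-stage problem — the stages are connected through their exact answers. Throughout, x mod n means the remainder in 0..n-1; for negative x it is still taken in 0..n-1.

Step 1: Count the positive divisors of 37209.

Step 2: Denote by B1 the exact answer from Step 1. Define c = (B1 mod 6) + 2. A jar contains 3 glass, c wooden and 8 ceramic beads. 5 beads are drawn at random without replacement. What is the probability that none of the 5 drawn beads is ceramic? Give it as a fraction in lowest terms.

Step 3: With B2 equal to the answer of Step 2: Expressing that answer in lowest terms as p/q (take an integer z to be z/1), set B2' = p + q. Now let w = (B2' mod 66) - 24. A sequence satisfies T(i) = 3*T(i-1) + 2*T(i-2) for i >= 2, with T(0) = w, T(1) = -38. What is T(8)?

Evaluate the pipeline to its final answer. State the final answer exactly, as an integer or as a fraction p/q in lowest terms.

Step 1: 37209 = 3 * 79 * 157; number of divisors = (1+1) * (1+1) * (1+1) = 8; answer 8
Step 2: B1 = 8; c = 4; total draws C(15,5) = 3003; favorable C(7,5) = 21; P = 1/143; answer 1/143
Step 3: B2 = 1/143; threaded value p + q = 144; w = -12; T(2) = 3*(-38) + 2*(-12) = -138; iterating: T(2)=-138, T(3)=-490, T(4)=-1746, T(5)=-6218, T(6)=-22146, T(7)=-78874, T(8)=-280914; answer -280914

-280914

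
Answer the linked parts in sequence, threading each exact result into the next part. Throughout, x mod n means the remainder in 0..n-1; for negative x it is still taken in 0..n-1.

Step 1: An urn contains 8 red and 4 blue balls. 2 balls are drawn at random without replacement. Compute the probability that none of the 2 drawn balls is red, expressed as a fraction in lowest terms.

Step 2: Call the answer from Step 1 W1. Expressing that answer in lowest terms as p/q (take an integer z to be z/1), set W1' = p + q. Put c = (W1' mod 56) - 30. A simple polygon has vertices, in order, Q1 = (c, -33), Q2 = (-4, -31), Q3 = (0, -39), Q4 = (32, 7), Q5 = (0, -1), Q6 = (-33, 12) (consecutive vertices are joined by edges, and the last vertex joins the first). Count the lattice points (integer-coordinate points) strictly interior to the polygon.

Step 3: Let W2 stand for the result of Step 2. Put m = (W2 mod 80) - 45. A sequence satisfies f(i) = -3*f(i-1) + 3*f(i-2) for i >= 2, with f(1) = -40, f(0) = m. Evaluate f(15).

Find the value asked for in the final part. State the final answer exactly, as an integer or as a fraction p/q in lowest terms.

-460636875

Step 1: total draws C(12,2) = 66; favorable C(4,2) = 6; P = 1/11; answer 1/11
Step 2: W1 = 1/11; threaded value p + q = 12; c = -18; cross terms: (-18*-31 - -4*-33)=426, (-4*-39 - 0*-31)=156, (0*7 - 32*-39)=1248, (32*-1 - 0*7)=-32, (0*12 - -33*-1)=-33, (-33*-33 - -18*12)=1305; twice the area = |3070| = 3070; area = 1535; boundary points = 2 + 4 + 2 + 8 + 1 + 15 = 32; strictly interior points = area - boundary/2 + 1 = 1520; answer 1520
Step 3: W2 = 1520; m = -45; f(2) = -3*(-40) + 3*(-45) = -15; iterating: f(2)=-15, f(3)=-75, f(4)=180, f(5)=-765, f(6)=2835, f(7)=-10800, f(8)=40905, f(9)=-155115, f(10)=588060, f(11)=-2229525, f(12)=8452755, f(13)=-32046840, f(14)=121498785, f(15)=-460636875; answer -460636875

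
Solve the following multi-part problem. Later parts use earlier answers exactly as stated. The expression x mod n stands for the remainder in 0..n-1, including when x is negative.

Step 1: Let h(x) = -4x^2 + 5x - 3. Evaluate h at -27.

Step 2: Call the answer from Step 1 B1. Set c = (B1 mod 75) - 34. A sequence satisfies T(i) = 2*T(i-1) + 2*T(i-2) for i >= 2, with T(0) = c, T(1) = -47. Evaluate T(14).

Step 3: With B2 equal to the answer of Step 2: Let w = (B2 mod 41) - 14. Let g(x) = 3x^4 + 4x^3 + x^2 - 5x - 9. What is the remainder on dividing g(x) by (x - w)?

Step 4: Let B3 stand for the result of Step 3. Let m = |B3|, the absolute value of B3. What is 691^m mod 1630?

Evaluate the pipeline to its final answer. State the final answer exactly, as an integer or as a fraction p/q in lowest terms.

Step 1: -4*(-27)^2 + 5*(-27)^1 - 3 = (-2916) + (-135) + (-3) = -3054; answer -3054
Step 2: B1 = -3054; c = -13; T(2) = 2*(-47) + 2*(-13) = -120; iterating: T(2)=-120, T(3)=-334, T(4)=-908, T(5)=-2484, T(6)=-6784, T(7)=-18536, T(8)=-50640, T(9)=-138352, T(10)=-377984, T(11)=-1032672, T(12)=-2821312, T(13)=-7707968, T(14)=-21058560; answer -21058560
Step 3: B2 = -21058560; w = 10; remainder = value at the root: 3*(10)^4 + 4*(10)^3 + 1*(10)^2 - 5*(10)^1 - 9 = (30000) + (4000) + (100) + (-50) + (-9) = 34041; answer 34041
Step 4: B3 = 34041; m = 34041; squarings mod 1630: 691^1=691, 691^2=1521, 691^4=471, 691^8=161, 691^16=1471, 691^32=831, 691^64=1071, 691^128=1151, 691^256=1241, 691^512=1361, 691^1024=641, 691^2048=121, 691^4096=1601, 691^8192=841, 691^16384=1491, 691^32768=1391; 691^34041 = 691^1 * 691^8 * 691^16 * 691^32 * 691^64 * 691^128 * 691^1024 * 691^32768 = 941 (mod 1630); answer 941

941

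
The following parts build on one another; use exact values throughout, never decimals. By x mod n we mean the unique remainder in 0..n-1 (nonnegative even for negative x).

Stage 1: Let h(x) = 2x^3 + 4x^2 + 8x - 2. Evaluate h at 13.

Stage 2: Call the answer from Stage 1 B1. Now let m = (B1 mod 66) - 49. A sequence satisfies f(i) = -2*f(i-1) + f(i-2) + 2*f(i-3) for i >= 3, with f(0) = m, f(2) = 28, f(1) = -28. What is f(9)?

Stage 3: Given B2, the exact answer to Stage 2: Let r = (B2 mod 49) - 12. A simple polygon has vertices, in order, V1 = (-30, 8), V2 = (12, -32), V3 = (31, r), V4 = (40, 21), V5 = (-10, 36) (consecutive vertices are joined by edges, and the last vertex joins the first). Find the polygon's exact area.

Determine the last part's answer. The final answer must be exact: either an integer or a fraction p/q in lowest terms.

4737/2

Stage 1: 2*(13)^3 + 4*(13)^2 + 8*(13)^1 - 2 = (4394) + (676) + (104) + (-2) = 5172; answer 5172
Stage 2: B1 = 5172; m = -25; f(3) = -2*(28) + 1*(-28) + 2*(-25) = -134; iterating: f(3)=-134, f(4)=240, f(5)=-558, f(6)=1088, f(7)=-2254, f(8)=4480, f(9)=-9038; answer -9038
Stage 3: B2 = -9038; r = 15; cross terms: (-30*-32 - 12*8)=864, (12*15 - 31*-32)=1172, (31*21 - 40*15)=51, (40*36 - -10*21)=1650, (-10*8 - -30*36)=1000; twice the area = |4737| = 4737; area = 4737/2; answer 4737/2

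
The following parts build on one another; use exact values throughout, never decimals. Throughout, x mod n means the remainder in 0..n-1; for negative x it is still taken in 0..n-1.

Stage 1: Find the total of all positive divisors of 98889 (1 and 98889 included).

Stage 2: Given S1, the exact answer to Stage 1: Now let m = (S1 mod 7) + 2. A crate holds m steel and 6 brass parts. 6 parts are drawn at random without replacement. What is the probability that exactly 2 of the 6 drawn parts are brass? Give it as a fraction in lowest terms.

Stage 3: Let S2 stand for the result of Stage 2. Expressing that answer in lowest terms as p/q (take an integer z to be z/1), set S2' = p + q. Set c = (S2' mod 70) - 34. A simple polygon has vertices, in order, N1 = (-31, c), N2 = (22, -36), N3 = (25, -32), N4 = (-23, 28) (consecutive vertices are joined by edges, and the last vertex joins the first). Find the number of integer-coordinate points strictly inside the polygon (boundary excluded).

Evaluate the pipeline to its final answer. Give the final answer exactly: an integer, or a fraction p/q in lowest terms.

Stage 1: 98889 = 3 * 7 * 17 * 277; sigma = (1 + 3) * (1 + 7) * (1 + 17) * (1 + 277) = 4 * 8 * 18 * 278 = 160128; answer 160128
Stage 2: S1 = 160128; m = 5; total draws C(11,6) = 462; favorable C(6,2)*C(5,4) = 75; P = 25/154; answer 25/154
Stage 3: S2 = 25/154; threaded value p + q = 179; c = 5; cross terms: (-31*-36 - 22*5)=1006, (22*-32 - 25*-36)=196, (25*28 - -23*-32)=-36, (-23*5 - -31*28)=753; twice the area = |1919| = 1919; area = 1919/2; boundary points = 1 + 1 + 12 + 1 = 15; strictly interior points = area - boundary/2 + 1 = 953; answer 953

953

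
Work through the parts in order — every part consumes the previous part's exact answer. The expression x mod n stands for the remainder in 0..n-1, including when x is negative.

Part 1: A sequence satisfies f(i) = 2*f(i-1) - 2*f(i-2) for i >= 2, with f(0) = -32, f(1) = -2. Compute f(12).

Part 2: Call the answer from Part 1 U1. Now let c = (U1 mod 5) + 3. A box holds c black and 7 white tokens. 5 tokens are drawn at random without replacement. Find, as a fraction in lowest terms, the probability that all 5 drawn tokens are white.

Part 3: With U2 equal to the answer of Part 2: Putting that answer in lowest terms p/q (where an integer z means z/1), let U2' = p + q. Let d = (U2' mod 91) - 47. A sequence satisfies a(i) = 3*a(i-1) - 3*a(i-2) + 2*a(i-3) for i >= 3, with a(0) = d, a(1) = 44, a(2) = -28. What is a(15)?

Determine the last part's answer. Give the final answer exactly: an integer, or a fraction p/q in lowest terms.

Part 1: f(2) = 2*(-2) - 2*(-32) = 60; iterating: f(2)=60, f(3)=124, f(4)=128, f(5)=8, f(6)=-240, f(7)=-496, f(8)=-512, f(9)=-32, f(10)=960, f(11)=1984, f(12)=2048; answer 2048
Part 2: U1 = 2048; c = 6; total draws C(13,5) = 1287; favorable C(7,5) = 21; P = 7/429; answer 7/429
Part 3: U2 = 7/429; threaded value p + q = 436; d = 25; a(3) = 3*(-28) - 3*(44) + 2*(25) = -166; iterating: a(3)=-166, a(4)=-326, a(5)=-536, a(6)=-962, a(7)=-1930, a(8)=-3976, a(9)=-8062, a(10)=-16118, a(11)=-32120, a(12)=-64130, a(13)=-128266, a(14)=-256648, a(15)=-513406; answer -513406

-513406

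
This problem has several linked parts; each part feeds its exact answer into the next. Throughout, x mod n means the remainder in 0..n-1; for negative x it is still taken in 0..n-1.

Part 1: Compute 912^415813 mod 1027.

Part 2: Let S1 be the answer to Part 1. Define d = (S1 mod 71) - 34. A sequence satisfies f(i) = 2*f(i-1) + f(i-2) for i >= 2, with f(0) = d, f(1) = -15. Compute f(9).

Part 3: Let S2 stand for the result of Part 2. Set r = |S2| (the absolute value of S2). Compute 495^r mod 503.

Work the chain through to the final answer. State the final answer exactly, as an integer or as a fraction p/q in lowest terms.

203

Part 1: squarings mod 1027: 912^1=912, 912^2=901, 912^4=471, 912^8=9, 912^16=81, 912^32=399, 912^64=16, 912^128=256, 912^256=835, 912^512=919, 912^1024=367, 912^2048=152, 912^4096=510, 912^8192=269, 912^16384=471, 912^32768=9, 912^65536=81, 912^131072=399, 912^262144=16; 912^415813 = 912^1 * 912^4 * 912^64 * 912^2048 * 912^4096 * 912^16384 * 912^131072 * 912^262144 = 899 (mod 1027); answer 899
Part 2: S1 = 899; d = 13; f(2) = 2*(-15) + 1*(13) = -17; iterating: f(2)=-17, f(3)=-49, f(4)=-115, f(5)=-279, f(6)=-673, f(7)=-1625, f(8)=-3923, f(9)=-9471; answer -9471
Part 3: S2 = -9471; r = 9471; squarings mod 503: 495^1=495, 495^2=64, 495^4=72, 495^8=154, 495^16=75, 495^32=92, 495^64=416, 495^128=24, 495^256=73, 495^512=299, 495^1024=370, 495^2048=84, 495^4096=14, 495^8192=196; 495^9471 = 495^1 * 495^2 * 495^4 * 495^8 * 495^16 * 495^32 * 495^64 * 495^128 * 495^1024 * 495^8192 = 203 (mod 503); answer 203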